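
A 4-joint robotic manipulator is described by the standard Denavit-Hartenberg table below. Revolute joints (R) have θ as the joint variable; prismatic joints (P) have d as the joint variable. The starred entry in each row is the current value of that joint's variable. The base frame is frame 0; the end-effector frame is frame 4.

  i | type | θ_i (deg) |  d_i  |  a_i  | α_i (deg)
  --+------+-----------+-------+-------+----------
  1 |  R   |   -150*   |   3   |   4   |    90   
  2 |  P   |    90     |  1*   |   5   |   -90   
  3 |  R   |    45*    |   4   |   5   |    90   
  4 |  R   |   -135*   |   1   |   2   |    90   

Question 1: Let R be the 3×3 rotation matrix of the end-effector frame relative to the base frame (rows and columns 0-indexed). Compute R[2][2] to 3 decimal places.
-0.500

End-effector z-axis (col 2 of R) = (0.3624,0.7866,-0.5000)
R[2][2] = -0.5000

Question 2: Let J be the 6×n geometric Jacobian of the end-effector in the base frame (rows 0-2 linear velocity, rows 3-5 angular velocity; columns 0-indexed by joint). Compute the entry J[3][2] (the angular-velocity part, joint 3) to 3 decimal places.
0.866

axis z_2 = (0.8660,0.5000,0.0000); lever o_n−o_2 = (3.1536,-0.2906,3.2426)
cross product → J_v[:, 2] = (1.6213,-2.8082,-1.8284)
J_ω[:, 2] = z_2
entry J[3][2] = 0.8660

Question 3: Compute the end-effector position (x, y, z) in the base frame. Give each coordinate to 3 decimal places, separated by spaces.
-0.811 -1.425 11.243

after link 1: o_1 = (-3.4641, -2.0000, 3.0000)
after link 2: o_2 = (-3.9641, -1.1340, 8.0000)
after link 3: o_3 = (1.2678, -2.1958, 11.5355)
after link 4: o_4 = (-0.8105, -1.4245, 11.2426)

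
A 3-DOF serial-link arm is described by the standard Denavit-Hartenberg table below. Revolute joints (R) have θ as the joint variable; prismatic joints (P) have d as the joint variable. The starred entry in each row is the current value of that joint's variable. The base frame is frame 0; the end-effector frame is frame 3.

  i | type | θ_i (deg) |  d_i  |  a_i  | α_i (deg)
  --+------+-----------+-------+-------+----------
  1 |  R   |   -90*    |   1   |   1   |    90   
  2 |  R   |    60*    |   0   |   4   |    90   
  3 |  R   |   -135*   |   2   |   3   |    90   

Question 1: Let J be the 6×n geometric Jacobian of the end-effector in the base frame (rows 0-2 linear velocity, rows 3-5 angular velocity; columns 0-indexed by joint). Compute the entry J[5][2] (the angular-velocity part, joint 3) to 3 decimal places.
-0.500

axis z_2 = (-0.0000,-0.8660,-0.5000); lever o_n−o_2 = (2.1213,-0.6714,-2.8371)
cross product → J_v[:, 2] = (2.1213,-1.0607,1.8371)
J_ω[:, 2] = z_2
entry J[5][2] = -0.5000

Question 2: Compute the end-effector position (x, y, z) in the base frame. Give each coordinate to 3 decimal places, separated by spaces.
2.121 -3.671 1.627

after link 1: o_1 = (0.0000, -1.0000, 1.0000)
after link 2: o_2 = (0.0000, -3.0000, 4.4641)
after link 3: o_3 = (2.1213, -3.6714, 1.6270)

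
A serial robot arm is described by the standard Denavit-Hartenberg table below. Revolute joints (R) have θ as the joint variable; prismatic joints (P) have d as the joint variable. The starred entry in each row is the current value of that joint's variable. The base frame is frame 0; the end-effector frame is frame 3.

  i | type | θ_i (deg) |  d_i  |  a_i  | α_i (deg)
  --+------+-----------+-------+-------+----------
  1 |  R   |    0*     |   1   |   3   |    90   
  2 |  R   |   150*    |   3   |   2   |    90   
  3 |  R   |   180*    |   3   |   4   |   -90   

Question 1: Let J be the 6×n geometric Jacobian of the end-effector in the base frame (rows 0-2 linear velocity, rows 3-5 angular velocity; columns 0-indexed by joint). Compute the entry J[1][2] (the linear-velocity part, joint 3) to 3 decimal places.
axis z_2 = (0.5000,-0.0000,0.8660); lever o_n−o_2 = (4.9641,-0.0000,0.5981)
cross product → J_v[:, 2] = (0.0000,4.0000,-0.0000)
J_ω[:, 2] = z_2
entry J[1][2] = 4.0000

4.000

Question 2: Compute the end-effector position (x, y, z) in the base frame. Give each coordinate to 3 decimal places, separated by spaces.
after link 1: o_1 = (3.0000, 0.0000, 1.0000)
after link 2: o_2 = (1.2679, -3.0000, 2.0000)
after link 3: o_3 = (6.2321, -3.0000, 2.5981)

6.232 -3.000 2.598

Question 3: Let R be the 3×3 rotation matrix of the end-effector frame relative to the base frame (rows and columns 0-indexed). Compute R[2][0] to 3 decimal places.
-0.500

End-effector x-axis (col 0 of R) = (0.8660,-0.0000,-0.5000)
R[2][0] = -0.5000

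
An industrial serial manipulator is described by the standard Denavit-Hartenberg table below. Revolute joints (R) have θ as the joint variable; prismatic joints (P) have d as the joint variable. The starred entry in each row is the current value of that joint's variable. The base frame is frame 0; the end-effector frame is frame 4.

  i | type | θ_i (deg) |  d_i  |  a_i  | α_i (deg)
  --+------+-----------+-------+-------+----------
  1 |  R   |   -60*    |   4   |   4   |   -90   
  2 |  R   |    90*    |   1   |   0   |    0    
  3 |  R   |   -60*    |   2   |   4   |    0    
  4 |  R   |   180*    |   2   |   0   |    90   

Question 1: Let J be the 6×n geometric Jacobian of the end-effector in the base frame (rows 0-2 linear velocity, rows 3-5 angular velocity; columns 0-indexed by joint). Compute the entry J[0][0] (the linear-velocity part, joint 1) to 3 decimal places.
axis z_0 = ẑ; lever o_n−o_0 = (8.0622,-3.9641,2.0000)
cross product → J_v[:, 0] = (3.9641,8.0622,-0.0000)
J_ω[:, 0] = z_0
entry J[0][0] = 3.9641

3.964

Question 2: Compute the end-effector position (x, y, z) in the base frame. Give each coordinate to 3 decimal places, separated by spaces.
8.062 -3.964 2.000

after link 1: o_1 = (2.0000, -3.4641, 4.0000)
after link 2: o_2 = (2.8660, -2.9641, 4.0000)
after link 3: o_3 = (6.3301, -4.9641, 2.0000)
after link 4: o_4 = (8.0622, -3.9641, 2.0000)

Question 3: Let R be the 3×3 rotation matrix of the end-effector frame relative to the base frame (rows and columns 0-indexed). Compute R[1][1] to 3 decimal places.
0.500

End-effector y-axis (col 1 of R) = (0.8660,0.5000,0.0000)
R[1][1] = 0.5000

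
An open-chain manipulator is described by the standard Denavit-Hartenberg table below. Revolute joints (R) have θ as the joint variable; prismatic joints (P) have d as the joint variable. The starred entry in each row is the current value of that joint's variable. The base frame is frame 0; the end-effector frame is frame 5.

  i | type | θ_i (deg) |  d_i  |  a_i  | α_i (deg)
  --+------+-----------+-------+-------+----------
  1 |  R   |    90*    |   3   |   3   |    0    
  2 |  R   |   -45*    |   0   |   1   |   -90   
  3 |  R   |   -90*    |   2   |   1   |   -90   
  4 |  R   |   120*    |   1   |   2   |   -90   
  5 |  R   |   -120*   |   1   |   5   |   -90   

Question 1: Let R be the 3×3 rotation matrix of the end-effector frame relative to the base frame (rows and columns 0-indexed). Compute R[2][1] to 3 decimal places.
End-effector y-axis (col 1 of R) = (0.3536,-0.3536,0.8660)
R[2][1] = 0.8660

0.866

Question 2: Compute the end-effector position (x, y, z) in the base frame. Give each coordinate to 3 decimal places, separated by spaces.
after link 1: o_1 = (0.0000, 3.0000, 3.0000)
after link 2: o_2 = (0.7071, 3.7071, 3.0000)
after link 3: o_3 = (-0.7071, 5.1213, 4.0000)
after link 4: o_4 = (1.2247, 4.6037, 3.0000)
after link 5: o_5 = (2.4021, 9.5500, 3.3840)

2.402 9.550 3.384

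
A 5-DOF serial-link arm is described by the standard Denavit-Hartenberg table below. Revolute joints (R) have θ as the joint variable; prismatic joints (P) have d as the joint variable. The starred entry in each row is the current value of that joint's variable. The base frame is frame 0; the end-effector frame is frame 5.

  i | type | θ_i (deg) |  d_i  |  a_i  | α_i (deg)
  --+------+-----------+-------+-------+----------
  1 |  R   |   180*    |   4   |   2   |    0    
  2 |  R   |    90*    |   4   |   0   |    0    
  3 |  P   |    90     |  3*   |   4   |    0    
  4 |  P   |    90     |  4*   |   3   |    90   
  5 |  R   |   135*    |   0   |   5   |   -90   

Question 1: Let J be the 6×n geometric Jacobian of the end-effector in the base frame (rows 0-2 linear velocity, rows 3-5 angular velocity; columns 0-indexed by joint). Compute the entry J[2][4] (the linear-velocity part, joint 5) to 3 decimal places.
-3.536

axis z_4 = (1.0000,-0.0000,0.0000); lever o_n−o_4 = (-0.0000,-3.5355,3.5355)
cross product → J_v[:, 4] = (-0.0000,-3.5355,-3.5355)
J_ω[:, 4] = z_4
entry J[2][4] = -3.5355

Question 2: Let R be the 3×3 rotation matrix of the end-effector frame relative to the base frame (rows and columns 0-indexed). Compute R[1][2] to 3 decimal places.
End-effector z-axis (col 2 of R) = (-0.0000,-0.7071,-0.7071)
R[1][2] = -0.7071

-0.707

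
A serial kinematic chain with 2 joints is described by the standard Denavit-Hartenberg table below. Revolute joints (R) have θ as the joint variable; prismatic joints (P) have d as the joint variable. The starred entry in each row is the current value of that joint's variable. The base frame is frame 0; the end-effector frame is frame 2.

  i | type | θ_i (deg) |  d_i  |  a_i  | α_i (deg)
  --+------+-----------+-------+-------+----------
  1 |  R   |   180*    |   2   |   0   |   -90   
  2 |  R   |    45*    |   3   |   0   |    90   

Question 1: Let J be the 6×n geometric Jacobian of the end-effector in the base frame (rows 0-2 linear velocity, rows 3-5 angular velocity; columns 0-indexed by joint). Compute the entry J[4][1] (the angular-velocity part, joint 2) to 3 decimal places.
-1.000

axis z_1 = (-0.0000,-1.0000,0.0000); lever o_n−o_1 = (-0.0000,-3.0000,0.0000)
cross product → J_v[:, 1] = (0.0000,-0.0000,0.0000)
J_ω[:, 1] = z_1
entry J[4][1] = -1.0000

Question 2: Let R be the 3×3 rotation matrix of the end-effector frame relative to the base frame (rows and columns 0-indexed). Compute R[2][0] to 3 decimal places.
End-effector x-axis (col 0 of R) = (-0.7071,0.0000,-0.7071)
R[2][0] = -0.7071

-0.707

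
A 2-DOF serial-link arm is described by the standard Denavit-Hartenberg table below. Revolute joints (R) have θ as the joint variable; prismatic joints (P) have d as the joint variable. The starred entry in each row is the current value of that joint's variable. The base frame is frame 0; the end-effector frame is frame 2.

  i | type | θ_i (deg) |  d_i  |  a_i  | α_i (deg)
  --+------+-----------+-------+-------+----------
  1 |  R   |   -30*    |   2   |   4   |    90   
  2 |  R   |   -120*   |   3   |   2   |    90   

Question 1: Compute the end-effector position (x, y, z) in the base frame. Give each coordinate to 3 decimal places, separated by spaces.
after link 1: o_1 = (3.4641, -2.0000, 2.0000)
after link 2: o_2 = (1.0981, -4.0981, 0.2679)

1.098 -4.098 0.268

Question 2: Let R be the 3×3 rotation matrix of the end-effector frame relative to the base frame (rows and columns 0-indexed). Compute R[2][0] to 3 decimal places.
End-effector x-axis (col 0 of R) = (-0.4330,0.2500,-0.8660)
R[2][0] = -0.8660

-0.866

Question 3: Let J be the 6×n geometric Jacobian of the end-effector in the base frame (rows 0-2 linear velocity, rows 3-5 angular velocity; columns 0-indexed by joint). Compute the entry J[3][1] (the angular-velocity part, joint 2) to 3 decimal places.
axis z_1 = (-0.5000,-0.8660,0.0000); lever o_n−o_1 = (-2.3660,-2.0981,-1.7321)
cross product → J_v[:, 1] = (1.5000,-0.8660,-1.0000)
J_ω[:, 1] = z_1
entry J[3][1] = -0.5000

-0.500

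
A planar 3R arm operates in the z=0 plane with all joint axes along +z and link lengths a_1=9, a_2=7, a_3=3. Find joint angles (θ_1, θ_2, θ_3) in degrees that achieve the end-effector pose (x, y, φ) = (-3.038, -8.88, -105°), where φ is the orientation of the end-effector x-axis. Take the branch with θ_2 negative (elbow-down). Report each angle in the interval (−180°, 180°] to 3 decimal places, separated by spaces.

-60.001 -135.002 90.003

wrist centre = target − a_3·(cos φ, sin φ) = (-2.2615, -5.9822)
cos θ_2 = (40.9016−9²−7²)/(2·9·7) = -0.7071; θ_2 = -135.0019° (elbow-down)
β = atan2(-5.9822,-2.2615) = -110.7088°; ψ = atan2(-4.9496,4.0501) = -50.7076°
θ_1 = β − ψ = -60.0012°
θ_3 = φ − θ_1 − θ_2 = 90.0031° (wrapped to (-180°,180°])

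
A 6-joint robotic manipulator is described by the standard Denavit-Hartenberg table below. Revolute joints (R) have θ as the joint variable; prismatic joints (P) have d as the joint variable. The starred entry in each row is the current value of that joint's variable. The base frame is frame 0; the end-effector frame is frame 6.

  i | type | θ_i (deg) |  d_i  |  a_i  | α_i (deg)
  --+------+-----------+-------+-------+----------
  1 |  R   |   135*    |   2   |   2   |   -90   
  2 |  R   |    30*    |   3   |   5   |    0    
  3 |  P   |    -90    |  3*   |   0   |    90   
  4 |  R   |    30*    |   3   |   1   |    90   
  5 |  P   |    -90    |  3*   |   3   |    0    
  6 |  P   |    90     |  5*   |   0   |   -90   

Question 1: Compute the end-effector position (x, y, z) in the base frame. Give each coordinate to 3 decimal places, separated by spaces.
-5.894 6.499 3.714

after link 1: o_1 = (-1.4142, 1.4142, 2.0000)
after link 2: o_2 = (-6.5974, 2.3548, -0.5000)
after link 3: o_3 = (-8.7187, 0.2334, -0.5000)
after link 4: o_4 = (-7.5413, -1.6510, 1.7500)
after link 5: o_5 = (-8.0717, 2.5535, 1.5490)
after link 6: o_6 = (-5.8937, 6.4993, 3.7141)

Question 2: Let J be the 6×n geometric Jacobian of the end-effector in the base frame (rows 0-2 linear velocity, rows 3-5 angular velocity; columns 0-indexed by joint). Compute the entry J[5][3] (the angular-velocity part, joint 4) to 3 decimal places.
axis z_3 = (0.6124,-0.6124,0.5000); lever o_n−o_3 = (2.8250,6.2658,4.2141)
cross product → J_v[:, 3] = (-5.7135,-1.1681,5.5670)
J_ω[:, 3] = z_3
entry J[5][3] = 0.5000

0.500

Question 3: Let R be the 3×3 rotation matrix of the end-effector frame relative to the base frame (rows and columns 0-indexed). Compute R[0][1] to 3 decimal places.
End-effector y-axis (col 1 of R) = (-0.4356,-0.7891,-0.4330)
R[0][1] = -0.4356

-0.436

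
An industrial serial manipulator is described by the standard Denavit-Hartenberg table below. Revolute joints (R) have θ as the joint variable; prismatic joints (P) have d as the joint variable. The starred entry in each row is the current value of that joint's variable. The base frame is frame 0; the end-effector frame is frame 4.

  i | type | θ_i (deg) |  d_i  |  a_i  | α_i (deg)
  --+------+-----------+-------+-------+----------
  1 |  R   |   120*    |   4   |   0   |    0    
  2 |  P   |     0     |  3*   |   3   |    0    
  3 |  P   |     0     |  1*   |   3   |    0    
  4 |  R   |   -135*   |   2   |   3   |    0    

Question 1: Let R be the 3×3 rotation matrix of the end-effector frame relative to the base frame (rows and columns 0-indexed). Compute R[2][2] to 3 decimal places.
End-effector z-axis (col 2 of R) = (0.0000,0.0000,1.0000)
R[2][2] = 1.0000

1.000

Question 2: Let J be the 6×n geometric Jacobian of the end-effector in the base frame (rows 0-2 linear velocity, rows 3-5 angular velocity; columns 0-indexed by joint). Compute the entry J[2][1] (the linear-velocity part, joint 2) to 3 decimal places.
prismatic axis z_1 = (0.0000,0.0000,1.0000)
J_v[:, 1] = z_1; J_ω[:, 1] = (0,0,0)
entry J[2][1] = 1.0000

1.000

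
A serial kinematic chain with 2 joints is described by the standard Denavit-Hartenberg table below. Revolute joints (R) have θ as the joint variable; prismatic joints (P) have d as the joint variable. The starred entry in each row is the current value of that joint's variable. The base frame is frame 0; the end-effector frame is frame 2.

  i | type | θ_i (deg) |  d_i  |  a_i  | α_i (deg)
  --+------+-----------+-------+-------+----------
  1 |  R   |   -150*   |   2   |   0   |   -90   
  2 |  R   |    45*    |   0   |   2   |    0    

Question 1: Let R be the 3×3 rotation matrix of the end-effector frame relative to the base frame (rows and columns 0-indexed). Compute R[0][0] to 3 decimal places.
End-effector x-axis (col 0 of R) = (-0.6124,-0.3536,-0.7071)
R[0][0] = -0.6124

-0.612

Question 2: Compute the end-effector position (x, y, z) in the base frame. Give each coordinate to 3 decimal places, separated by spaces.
after link 1: o_1 = (0.0000, 0.0000, 2.0000)
after link 2: o_2 = (-1.2247, -0.7071, 0.5858)

-1.225 -0.707 0.586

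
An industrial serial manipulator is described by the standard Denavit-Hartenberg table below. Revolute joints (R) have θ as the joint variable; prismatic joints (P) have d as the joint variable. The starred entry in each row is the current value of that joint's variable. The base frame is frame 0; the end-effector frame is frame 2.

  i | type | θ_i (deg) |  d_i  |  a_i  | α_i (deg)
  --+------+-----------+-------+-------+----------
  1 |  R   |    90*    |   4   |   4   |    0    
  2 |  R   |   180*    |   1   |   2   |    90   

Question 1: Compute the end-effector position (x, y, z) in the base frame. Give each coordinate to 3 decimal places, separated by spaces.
after link 1: o_1 = (0.0000, 4.0000, 4.0000)
after link 2: o_2 = (-0.0000, 2.0000, 5.0000)

-0.000 2.000 5.000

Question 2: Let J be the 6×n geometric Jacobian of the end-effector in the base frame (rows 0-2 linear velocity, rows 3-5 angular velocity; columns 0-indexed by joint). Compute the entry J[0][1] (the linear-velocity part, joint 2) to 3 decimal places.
2.000

axis z_1 = (0.0000,0.0000,1.0000); lever o_n−o_1 = (-0.0000,-2.0000,1.0000)
cross product → J_v[:, 1] = (2.0000,-0.0000,0.0000)
J_ω[:, 1] = z_1
entry J[0][1] = 2.0000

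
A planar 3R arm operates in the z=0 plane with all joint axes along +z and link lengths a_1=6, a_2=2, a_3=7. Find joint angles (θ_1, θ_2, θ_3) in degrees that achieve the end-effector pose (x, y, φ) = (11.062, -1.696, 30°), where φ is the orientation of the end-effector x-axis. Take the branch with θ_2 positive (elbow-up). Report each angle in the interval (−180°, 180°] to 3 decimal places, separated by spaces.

wrist centre = target − a_3·(cos φ, sin φ) = (4.9998, -5.1960)
cos θ_2 = (51.9966−6²−2²)/(2·6·2) = 0.4999; θ_2 = 60.0093° (elbow-up)
β = atan2(-5.1960,4.9998) = -46.1023°; ψ = atan2(1.7322,6.9997) = 13.8997°
θ_1 = β − ψ = -60.0020°
θ_3 = φ − θ_1 − θ_2 = 29.9927° (wrapped to (-180°,180°])

-60.002 60.009 29.993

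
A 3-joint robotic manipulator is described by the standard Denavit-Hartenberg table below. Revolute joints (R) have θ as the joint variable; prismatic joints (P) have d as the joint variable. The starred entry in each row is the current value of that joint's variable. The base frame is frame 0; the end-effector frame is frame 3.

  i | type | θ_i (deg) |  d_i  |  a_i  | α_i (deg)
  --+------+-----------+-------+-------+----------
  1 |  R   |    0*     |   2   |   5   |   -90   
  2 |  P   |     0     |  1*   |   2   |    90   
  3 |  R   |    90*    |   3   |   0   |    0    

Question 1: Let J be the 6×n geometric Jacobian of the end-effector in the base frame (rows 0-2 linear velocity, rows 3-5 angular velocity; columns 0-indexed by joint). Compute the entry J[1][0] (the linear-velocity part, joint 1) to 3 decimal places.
7.000

axis z_0 = ẑ; lever o_n−o_0 = (7.0000,1.0000,5.0000)
cross product → J_v[:, 0] = (-1.0000,7.0000,0.0000)
J_ω[:, 0] = z_0
entry J[1][0] = 7.0000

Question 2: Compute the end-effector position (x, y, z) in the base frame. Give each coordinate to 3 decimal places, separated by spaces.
7.000 1.000 5.000

after link 1: o_1 = (5.0000, 0.0000, 2.0000)
after link 2: o_2 = (7.0000, 1.0000, 2.0000)
after link 3: o_3 = (7.0000, 1.0000, 5.0000)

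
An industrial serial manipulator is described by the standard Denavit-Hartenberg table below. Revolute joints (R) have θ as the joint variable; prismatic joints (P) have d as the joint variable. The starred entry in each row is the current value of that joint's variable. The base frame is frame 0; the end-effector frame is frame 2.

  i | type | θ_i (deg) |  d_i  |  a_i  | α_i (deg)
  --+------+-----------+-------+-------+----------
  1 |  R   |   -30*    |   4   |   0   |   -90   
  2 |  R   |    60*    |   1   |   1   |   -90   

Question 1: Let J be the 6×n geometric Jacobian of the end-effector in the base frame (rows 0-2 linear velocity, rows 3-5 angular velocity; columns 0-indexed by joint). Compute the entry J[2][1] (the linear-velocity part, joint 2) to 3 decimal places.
axis z_1 = (0.5000,0.8660,0.0000); lever o_n−o_1 = (0.9330,0.6160,-0.8660)
cross product → J_v[:, 1] = (-0.7500,0.4330,-0.5000)
J_ω[:, 1] = z_1
entry J[2][1] = -0.5000

-0.500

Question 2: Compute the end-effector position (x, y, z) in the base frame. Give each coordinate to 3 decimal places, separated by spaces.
after link 1: o_1 = (0.0000, 0.0000, 4.0000)
after link 2: o_2 = (0.9330, 0.6160, 3.1340)

0.933 0.616 3.134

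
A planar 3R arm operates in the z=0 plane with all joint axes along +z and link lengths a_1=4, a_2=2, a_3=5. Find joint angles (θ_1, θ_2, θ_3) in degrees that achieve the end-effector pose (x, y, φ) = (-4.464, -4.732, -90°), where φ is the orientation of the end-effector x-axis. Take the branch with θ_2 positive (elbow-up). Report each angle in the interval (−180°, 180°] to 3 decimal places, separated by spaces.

wrist centre = target − a_3·(cos φ, sin φ) = (-4.4640, 0.2680)
cos θ_2 = (19.9991−4²−2²)/(2·4·2) = -0.0001; θ_2 = 90.0032° (elbow-up)
β = atan2(0.2680,-4.4640) = 176.5643°; ψ = atan2(2.0000,3.9999) = 26.5657°
θ_1 = β − ψ = 149.9986°
θ_3 = φ − θ_1 − θ_2 = 29.9982° (wrapped to (-180°,180°])

149.999 90.003 29.998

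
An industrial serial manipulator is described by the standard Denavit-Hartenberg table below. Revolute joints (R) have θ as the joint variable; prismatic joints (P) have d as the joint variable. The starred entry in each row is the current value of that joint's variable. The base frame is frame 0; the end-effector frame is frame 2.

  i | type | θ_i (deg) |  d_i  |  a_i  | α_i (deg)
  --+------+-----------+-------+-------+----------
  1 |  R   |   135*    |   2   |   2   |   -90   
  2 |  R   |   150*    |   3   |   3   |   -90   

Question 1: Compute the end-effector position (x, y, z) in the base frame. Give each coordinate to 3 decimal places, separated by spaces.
after link 1: o_1 = (-1.4142, 1.4142, 2.0000)
after link 2: o_2 = (-1.6984, -2.5442, 0.5000)

-1.698 -2.544 0.500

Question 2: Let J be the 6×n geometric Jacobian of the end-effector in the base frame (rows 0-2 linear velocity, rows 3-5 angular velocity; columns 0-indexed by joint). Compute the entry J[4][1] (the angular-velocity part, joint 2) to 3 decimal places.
-0.707

axis z_1 = (-0.7071,-0.7071,0.0000); lever o_n−o_1 = (-0.2842,-3.9584,-1.5000)
cross product → J_v[:, 1] = (1.0607,-1.0607,2.5981)
J_ω[:, 1] = z_1
entry J[4][1] = -0.7071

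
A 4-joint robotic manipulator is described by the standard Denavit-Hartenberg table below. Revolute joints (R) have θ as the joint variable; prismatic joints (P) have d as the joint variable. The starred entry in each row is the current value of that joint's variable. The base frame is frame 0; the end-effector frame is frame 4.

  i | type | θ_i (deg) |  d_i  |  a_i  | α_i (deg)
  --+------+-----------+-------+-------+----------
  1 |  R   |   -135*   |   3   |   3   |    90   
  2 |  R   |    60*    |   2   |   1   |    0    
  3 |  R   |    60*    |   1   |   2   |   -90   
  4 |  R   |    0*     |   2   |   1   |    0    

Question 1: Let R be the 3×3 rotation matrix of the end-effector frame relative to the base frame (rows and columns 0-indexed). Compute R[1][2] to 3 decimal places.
0.612

End-effector z-axis (col 2 of R) = (0.6124,0.6124,-0.5000)
R[1][2] = 0.6124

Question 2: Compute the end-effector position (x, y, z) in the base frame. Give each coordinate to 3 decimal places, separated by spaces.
-2.311 1.932 5.464

after link 1: o_1 = (-2.1213, -2.1213, 3.0000)
after link 2: o_2 = (-3.8891, -1.0607, 3.8660)
after link 3: o_3 = (-3.8891, 0.3536, 5.5981)
after link 4: o_4 = (-2.3108, 1.9319, 5.4641)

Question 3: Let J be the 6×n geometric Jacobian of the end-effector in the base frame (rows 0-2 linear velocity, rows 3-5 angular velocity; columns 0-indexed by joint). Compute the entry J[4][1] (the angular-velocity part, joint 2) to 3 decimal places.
axis z_1 = (-0.7071,0.7071,0.0000); lever o_n−o_1 = (-0.1895,4.0532,2.4641)
cross product → J_v[:, 1] = (1.7424,1.7424,-2.7321)
J_ω[:, 1] = z_1
entry J[4][1] = 0.7071

0.707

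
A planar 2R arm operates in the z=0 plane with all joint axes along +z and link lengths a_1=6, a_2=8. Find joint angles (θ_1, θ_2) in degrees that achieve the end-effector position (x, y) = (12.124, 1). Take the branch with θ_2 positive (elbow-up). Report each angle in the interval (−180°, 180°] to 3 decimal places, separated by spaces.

cos θ_2 = (147.9914−6²−8²)/(2·6·8) = 0.4999; θ_2 = 60.0059° (elbow-up)
β = atan2(1.0000,12.1240) = 4.7151°; ψ = atan2(6.9286,9.9993) = 34.7185°
θ_1 = β − ψ = -30.0034°

-30.003 60.006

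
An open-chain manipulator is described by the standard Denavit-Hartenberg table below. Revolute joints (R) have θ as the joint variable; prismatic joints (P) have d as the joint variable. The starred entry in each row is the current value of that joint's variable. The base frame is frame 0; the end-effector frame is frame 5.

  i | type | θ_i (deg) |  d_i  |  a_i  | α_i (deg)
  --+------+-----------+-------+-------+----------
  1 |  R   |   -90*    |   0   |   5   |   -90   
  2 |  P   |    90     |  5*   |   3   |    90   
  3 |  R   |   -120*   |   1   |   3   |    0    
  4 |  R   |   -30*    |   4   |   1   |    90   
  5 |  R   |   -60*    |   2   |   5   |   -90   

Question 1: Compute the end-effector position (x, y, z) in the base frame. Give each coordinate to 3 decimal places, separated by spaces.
after link 1: o_1 = (0.0000, -5.0000, 0.0000)
after link 2: o_2 = (5.0000, -5.0000, -3.0000)
after link 3: o_3 = (2.4019, -6.0000, -1.5000)
after link 4: o_4 = (1.9019, -10.0000, -0.6340)
after link 5: o_5 = (2.3840, -5.6699, 2.5311)

2.384 -5.670 2.531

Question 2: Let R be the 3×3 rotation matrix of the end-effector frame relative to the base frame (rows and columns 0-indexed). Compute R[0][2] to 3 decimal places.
-0.433

End-effector z-axis (col 2 of R) = (-0.4330,-0.5000,0.7500)
R[0][2] = -0.4330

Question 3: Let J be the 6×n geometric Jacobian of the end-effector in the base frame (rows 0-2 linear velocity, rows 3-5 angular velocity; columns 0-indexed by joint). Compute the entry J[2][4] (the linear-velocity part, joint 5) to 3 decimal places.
3.750

axis z_4 = (0.8660,0.0000,0.5000); lever o_n−o_4 = (0.4821,4.3301,3.1651)
cross product → J_v[:, 4] = (-2.1651,-2.5000,3.7500)
J_ω[:, 4] = z_4
entry J[2][4] = 3.7500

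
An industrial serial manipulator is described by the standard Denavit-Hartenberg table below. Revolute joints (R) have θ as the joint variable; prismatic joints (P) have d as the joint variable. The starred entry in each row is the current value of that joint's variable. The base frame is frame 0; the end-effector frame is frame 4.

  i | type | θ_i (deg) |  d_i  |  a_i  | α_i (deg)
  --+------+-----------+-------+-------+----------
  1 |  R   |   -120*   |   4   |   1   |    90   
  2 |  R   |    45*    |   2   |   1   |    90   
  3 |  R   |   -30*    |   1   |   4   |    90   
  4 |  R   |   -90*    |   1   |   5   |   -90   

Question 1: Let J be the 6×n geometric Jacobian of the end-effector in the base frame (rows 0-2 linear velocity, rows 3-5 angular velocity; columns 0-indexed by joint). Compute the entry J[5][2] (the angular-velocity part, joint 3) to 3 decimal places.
-0.707

axis z_2 = (-0.3536,-0.6124,-0.7071); lever o_n−o_2 = (2.8483,-0.7987,4.9244)
cross product → J_v[:, 2] = (-3.5803,-0.2730,2.0266)
J_ω[:, 2] = z_2
entry J[5][2] = -0.7071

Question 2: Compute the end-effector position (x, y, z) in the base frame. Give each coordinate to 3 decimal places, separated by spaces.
after link 1: o_1 = (-0.5000, -0.8660, 4.0000)
after link 2: o_2 = (-2.5856, -0.4784, 4.7071)
after link 3: o_3 = (-2.4319, -4.2121, 6.4495)
after link 4: o_4 = (0.2627, -1.2771, 9.6315)

0.263 -1.277 9.631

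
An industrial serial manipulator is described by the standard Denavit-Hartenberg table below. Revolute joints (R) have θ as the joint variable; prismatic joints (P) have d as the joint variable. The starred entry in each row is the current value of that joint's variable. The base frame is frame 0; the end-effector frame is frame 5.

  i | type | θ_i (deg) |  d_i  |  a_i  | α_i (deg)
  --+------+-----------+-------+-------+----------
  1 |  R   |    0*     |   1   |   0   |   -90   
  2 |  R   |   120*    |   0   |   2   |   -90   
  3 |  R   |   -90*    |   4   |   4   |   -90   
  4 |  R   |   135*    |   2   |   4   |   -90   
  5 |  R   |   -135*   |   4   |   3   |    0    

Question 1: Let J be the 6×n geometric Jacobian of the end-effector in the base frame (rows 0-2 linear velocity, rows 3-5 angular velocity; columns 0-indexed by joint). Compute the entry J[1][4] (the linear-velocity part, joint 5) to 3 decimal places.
-1.500

axis z_4 = (-0.6124,-0.7071,0.3536); lever o_n−o_4 = (-4.8092,-1.3284,0.3271)
cross product → J_v[:, 4] = (0.2384,-1.5000,-2.5871)
J_ω[:, 4] = z_4
entry J[1][4] = -1.5000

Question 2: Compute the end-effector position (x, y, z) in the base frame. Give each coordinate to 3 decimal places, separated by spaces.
after link 1: o_1 = (0.0000, 0.0000, 1.0000)
after link 2: o_2 = (-1.0000, 0.0000, -0.7321)
after link 3: o_3 = (-4.4641, 4.0000, 1.2679)
after link 4: o_4 = (-3.0146, 1.1716, -1.8783)
after link 5: o_5 = (-7.8238, -0.1569, -1.5512)

-7.824 -0.157 -1.551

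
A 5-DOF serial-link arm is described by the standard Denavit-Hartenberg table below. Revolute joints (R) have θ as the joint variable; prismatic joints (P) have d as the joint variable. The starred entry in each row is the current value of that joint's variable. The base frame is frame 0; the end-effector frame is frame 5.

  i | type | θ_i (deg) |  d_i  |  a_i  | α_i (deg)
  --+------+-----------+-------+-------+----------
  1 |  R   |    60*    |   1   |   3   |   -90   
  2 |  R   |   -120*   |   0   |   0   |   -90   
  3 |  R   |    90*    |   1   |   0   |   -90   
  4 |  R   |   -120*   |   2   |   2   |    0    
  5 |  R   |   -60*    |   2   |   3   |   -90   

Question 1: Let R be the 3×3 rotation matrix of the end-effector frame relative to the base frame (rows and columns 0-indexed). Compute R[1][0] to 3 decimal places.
0.500

End-effector x-axis (col 0 of R) = (-0.8660,0.5000,0.0000)
R[1][0] = 0.5000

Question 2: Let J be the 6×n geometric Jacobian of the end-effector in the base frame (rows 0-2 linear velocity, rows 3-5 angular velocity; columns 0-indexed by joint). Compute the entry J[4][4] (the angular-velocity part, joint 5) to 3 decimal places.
0.433

axis z_4 = (0.2500,0.4330,-0.8660); lever o_n−o_4 = (-2.0981,2.3660,-1.7321)
cross product → J_v[:, 4] = (1.2990,2.2500,1.5000)
J_ω[:, 4] = z_4
entry J[4][4] = 0.4330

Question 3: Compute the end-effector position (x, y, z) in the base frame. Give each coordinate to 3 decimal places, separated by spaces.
0.219 8.379 -1.098

after link 1: o_1 = (1.5000, 2.5981, 1.0000)
after link 2: o_2 = (1.5000, 2.5981, 1.0000)
after link 3: o_3 = (1.9330, 3.3481, 1.5000)
after link 4: o_4 = (2.3170, 6.0131, 0.6340)
after link 5: o_5 = (0.2189, 8.3792, -1.0981)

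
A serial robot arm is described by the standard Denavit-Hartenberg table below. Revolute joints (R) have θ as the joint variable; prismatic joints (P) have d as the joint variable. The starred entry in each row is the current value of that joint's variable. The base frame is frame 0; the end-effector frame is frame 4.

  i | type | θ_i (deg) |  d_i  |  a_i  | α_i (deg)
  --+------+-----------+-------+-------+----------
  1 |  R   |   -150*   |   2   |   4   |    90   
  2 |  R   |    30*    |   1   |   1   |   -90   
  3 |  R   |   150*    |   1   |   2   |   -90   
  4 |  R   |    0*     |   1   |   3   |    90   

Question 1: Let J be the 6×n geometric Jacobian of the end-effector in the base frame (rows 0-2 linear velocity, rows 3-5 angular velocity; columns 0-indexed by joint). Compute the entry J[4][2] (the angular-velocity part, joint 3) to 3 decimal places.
axis z_2 = (0.4330,0.2500,0.8660); lever o_n−o_2 = (4.8726,0.9264,-1.5490)
cross product → J_v[:, 2] = (-1.1896,4.8905,-0.8170)
J_ω[:, 2] = z_2
entry J[4][2] = 0.2500

0.250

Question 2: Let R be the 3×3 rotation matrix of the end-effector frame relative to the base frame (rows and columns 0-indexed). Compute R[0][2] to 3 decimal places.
0.433

End-effector z-axis (col 2 of R) = (0.4330,0.2500,0.8660)
R[0][2] = 0.4330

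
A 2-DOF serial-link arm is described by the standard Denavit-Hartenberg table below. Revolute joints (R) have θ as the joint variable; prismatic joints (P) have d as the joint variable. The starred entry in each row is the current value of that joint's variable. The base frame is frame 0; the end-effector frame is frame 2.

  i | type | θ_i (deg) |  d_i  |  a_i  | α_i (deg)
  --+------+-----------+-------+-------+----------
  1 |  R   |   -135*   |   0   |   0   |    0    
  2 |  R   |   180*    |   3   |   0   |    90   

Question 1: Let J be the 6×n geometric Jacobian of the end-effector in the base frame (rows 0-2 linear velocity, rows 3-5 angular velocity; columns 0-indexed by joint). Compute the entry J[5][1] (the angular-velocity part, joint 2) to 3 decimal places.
1.000

axis z_1 = (0.0000,0.0000,1.0000); lever o_n−o_1 = (0.0000,0.0000,3.0000)
cross product → J_v[:, 1] = (0.0000,0.0000,0.0000)
J_ω[:, 1] = z_1
entry J[5][1] = 1.0000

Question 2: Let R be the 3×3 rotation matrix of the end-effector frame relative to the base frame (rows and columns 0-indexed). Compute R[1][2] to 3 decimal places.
-0.707

End-effector z-axis (col 2 of R) = (0.7071,-0.7071,0.0000)
R[1][2] = -0.7071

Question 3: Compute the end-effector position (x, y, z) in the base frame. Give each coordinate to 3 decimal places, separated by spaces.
0.000 0.000 3.000

after link 1: o_1 = (0.0000, 0.0000, 0.0000)
after link 2: o_2 = (0.0000, 0.0000, 3.0000)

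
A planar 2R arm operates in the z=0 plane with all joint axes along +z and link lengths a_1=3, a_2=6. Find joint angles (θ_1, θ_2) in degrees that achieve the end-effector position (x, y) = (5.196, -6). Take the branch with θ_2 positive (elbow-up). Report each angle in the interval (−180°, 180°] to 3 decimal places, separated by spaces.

-90.003 60.003

cos θ_2 = (62.9984−3²−6²)/(2·3·6) = 0.5000; θ_2 = 60.0029° (elbow-up)
β = atan2(-6.0000,5.1960) = -49.1074°; ψ = atan2(5.1963,5.9997) = 40.8955°
θ_1 = β − ψ = -90.0029°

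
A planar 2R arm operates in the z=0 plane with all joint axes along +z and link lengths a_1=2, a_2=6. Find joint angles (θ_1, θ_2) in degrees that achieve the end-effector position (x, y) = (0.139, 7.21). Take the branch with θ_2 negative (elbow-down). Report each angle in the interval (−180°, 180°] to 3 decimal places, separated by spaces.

cos θ_2 = (52.0034−2²−6²)/(2·2·6) = 0.5001; θ_2 = -59.9906° (elbow-down)
β = atan2(7.2100,0.1390) = 88.8955°; ψ = atan2(-5.1957,5.0009) = -46.0945°
θ_1 = β − ψ = 134.9900°

134.990 -59.991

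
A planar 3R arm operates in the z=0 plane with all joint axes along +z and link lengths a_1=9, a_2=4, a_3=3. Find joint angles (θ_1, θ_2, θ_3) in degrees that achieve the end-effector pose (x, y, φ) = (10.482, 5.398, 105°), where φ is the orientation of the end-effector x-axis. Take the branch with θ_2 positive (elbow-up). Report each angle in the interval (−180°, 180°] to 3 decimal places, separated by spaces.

wrist centre = target − a_3·(cos φ, sin φ) = (11.2585, 2.5002)
cos θ_2 = (133.0040−9²−4²)/(2·9·4) = 0.5001; θ_2 = 59.9964° (elbow-up)
β = atan2(2.5002,11.2585) = 12.5208°; ψ = atan2(3.4640,11.0002) = 17.4792°
θ_1 = β − ψ = -4.9585°
θ_3 = φ − θ_1 − θ_2 = 49.9621° (wrapped to (-180°,180°])

-4.958 59.996 49.962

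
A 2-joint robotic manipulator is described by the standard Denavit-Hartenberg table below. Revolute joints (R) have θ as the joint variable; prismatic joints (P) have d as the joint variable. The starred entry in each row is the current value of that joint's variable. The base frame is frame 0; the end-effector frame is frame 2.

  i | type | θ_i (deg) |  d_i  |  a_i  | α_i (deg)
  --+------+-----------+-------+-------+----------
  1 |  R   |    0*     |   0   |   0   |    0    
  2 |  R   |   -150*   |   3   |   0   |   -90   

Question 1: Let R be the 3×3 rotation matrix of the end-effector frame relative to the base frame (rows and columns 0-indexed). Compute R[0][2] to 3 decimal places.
End-effector z-axis (col 2 of R) = (0.5000,-0.8660,0.0000)
R[0][2] = 0.5000

0.500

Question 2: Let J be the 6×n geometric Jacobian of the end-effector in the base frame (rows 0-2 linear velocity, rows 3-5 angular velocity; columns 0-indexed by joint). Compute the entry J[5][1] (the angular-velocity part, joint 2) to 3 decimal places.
1.000

axis z_1 = (0.0000,0.0000,1.0000); lever o_n−o_1 = (0.0000,0.0000,3.0000)
cross product → J_v[:, 1] = (0.0000,0.0000,0.0000)
J_ω[:, 1] = z_1
entry J[5][1] = 1.0000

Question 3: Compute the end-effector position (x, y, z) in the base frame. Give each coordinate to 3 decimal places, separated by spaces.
0.000 0.000 3.000

after link 1: o_1 = (0.0000, 0.0000, 0.0000)
after link 2: o_2 = (0.0000, 0.0000, 3.0000)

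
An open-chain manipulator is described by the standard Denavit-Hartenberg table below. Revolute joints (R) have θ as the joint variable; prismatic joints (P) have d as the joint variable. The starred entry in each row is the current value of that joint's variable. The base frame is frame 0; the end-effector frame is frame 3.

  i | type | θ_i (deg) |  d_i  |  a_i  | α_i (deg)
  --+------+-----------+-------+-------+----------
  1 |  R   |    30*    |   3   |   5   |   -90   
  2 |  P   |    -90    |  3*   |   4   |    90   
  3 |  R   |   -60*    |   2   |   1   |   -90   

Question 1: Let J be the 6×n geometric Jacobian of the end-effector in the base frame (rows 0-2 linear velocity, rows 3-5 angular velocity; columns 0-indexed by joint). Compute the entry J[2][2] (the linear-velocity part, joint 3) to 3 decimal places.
0.866

axis z_2 = (-0.8660,-0.5000,0.0000); lever o_n−o_2 = (-1.2990,-1.7500,0.5000)
cross product → J_v[:, 2] = (-0.2500,0.4330,0.8660)
J_ω[:, 2] = z_2
entry J[2][2] = 0.8660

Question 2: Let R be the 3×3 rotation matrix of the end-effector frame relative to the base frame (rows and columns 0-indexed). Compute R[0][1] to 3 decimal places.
0.866

End-effector y-axis (col 1 of R) = (0.8660,0.5000,-0.0000)
R[0][1] = 0.8660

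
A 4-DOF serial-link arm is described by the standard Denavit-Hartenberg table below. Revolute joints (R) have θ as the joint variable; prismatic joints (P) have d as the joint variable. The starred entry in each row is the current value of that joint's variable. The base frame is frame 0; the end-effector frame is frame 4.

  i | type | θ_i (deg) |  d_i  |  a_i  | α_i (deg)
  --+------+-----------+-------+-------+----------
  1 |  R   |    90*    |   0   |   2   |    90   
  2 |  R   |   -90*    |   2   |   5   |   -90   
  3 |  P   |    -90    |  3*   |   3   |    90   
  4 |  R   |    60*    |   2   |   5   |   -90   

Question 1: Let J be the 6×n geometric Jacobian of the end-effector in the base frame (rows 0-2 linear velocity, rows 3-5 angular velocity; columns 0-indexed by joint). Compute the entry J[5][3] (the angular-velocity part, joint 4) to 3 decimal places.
axis z_3 = (0.0000,-0.0000,1.0000); lever o_n−o_3 = (2.5000,4.3301,2.0000)
cross product → J_v[:, 3] = (-4.3301,2.5000,0.0000)
J_ω[:, 3] = z_3
entry J[5][3] = 1.0000

1.000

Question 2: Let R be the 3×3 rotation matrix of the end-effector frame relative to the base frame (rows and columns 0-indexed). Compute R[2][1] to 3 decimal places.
-1.000

End-effector y-axis (col 1 of R) = (-0.0000,0.0000,-1.0000)
R[2][1] = -1.0000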